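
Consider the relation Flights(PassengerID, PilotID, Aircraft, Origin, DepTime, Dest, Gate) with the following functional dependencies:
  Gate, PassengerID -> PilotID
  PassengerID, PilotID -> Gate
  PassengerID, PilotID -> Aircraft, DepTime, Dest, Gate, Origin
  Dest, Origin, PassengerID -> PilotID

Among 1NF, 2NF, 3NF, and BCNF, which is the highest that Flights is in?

Candidate keys: {Dest, Origin, PassengerID}, {Gate, PassengerID}, {PassengerID, PilotID}. Prime attributes: {Dest, Gate, Origin, PassengerID, PilotID}.
The left-hand side of every FD is a superkey, so BCNF is satisfied.

BCNF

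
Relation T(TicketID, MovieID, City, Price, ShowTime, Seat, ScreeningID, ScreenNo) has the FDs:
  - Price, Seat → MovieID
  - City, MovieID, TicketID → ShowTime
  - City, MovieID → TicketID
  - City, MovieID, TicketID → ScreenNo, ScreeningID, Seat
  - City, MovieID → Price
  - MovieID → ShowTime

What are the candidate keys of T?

Attributes never on any right-hand side: {City} — every candidate key must contain it.
{City, MovieID} is a candidate key since {City, MovieID}⁺ = {City, MovieID, Price, ScreenNo, ScreeningID, Seat, ShowTime, TicketID} covers every attribute.
{City, Price, Seat} is a candidate key since {City, Price, Seat}⁺ = {City, MovieID, Price, ScreenNo, ScreeningID, Seat, ShowTime, TicketID} covers every attribute.
Any other superkey properly contains one of these, so there are no further candidate keys.

{City, MovieID}, {City, Price, Seat}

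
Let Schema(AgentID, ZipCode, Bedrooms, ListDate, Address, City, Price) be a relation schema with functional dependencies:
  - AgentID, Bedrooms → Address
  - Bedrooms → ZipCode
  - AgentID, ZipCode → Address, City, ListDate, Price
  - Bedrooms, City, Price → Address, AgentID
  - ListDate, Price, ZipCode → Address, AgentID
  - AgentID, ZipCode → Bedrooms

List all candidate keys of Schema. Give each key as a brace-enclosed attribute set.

{AgentID, Bedrooms}, {AgentID, ZipCode}, {Bedrooms, City, Price}, {Bedrooms, ListDate, Price}, {ListDate, Price, ZipCode}

{AgentID, Bedrooms}⁺ = {Address, AgentID, Bedrooms, City, ListDate, Price, ZipCode}, which is every attribute, so {AgentID, Bedrooms} is a candidate key.
{AgentID, ZipCode}⁺ = {Address, AgentID, Bedrooms, City, ListDate, Price, ZipCode}, which is every attribute, so {AgentID, ZipCode} is a candidate key.
{Bedrooms, City, Price}⁺ = {Address, AgentID, Bedrooms, City, ListDate, Price, ZipCode}, which is every attribute, so {Bedrooms, City, Price} is a candidate key.
{Bedrooms, ListDate, Price}⁺ = {Address, AgentID, Bedrooms, City, ListDate, Price, ZipCode}, which is every attribute, so {Bedrooms, ListDate, Price} is a candidate key.
{ListDate, Price, ZipCode}⁺ = {Address, AgentID, Bedrooms, City, ListDate, Price, ZipCode}, which is every attribute, so {ListDate, Price, ZipCode} is a candidate key.
These are minimal and exhaustive — every other superkey contains one of them.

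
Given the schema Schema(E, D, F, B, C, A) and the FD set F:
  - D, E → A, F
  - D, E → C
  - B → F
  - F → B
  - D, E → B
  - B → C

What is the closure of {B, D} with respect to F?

{B, C, D, F}

Start with {B, D}.
B → F applies; add {F} → now {B, D, F}.
B → C applies; add {C} → now {B, C, D, F}.
No further FD applies.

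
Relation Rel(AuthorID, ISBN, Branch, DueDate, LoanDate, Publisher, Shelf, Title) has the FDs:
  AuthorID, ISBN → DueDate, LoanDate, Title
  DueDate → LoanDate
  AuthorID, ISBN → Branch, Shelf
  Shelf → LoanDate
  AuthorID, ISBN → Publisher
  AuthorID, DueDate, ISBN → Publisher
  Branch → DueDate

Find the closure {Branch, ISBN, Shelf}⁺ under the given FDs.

{Branch, DueDate, ISBN, LoanDate, Shelf}

Start with {Branch, ISBN, Shelf}.
Shelf → LoanDate applies; add {LoanDate} → now {Branch, ISBN, LoanDate, Shelf}.
Branch → DueDate applies; add {DueDate} → now {Branch, DueDate, ISBN, LoanDate, Shelf}.
No further FD applies.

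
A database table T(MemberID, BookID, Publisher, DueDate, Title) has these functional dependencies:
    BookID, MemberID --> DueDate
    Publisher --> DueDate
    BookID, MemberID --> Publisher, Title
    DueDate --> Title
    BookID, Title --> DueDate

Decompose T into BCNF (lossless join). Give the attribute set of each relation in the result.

Candidate key of the original relation: {BookID, MemberID}.
Within {BookID, DueDate, MemberID, Publisher, Title}: {Publisher}⁺ ∩ {BookID, DueDate, MemberID, Publisher, Title} = {DueDate, Publisher, Title}, not the whole set, so Publisher --> DueDate, Title violates BCNF; decompose into {DueDate, Publisher, Title} and {BookID, MemberID, Publisher}.
Within {DueDate, Publisher, Title}: {DueDate}⁺ ∩ {DueDate, Publisher, Title} = {DueDate, Title}, not the whole set, so DueDate --> Title violates BCNF; decompose into {DueDate, Title} and {DueDate, Publisher}.
{DueDate, Title} is in BCNF.
{DueDate, Publisher} is in BCNF.
{BookID, MemberID, Publisher} is in BCNF.

{BookID, MemberID, Publisher}; {DueDate, Publisher}; {DueDate, Title}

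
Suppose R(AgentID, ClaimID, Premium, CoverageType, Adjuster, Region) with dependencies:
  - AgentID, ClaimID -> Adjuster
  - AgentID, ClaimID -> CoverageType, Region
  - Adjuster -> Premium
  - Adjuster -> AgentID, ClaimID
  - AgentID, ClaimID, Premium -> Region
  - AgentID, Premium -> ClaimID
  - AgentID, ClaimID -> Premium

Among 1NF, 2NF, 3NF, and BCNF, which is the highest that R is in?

BCNF

Candidate keys: {Adjuster}, {AgentID, ClaimID}, {AgentID, Premium}. Prime attributes: {Adjuster, AgentID, ClaimID, Premium}.
Each dependency's left side is a superkey — BCNF holds.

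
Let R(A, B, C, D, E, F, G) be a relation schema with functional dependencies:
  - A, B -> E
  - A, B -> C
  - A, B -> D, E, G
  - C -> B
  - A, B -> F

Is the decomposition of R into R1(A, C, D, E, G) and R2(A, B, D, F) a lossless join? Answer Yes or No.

R1 ∩ R2 = {A, D}; its closure under F is {A, D}.
Neither R1 nor R2 is contained in that closure, so the decomposition is lossy.

No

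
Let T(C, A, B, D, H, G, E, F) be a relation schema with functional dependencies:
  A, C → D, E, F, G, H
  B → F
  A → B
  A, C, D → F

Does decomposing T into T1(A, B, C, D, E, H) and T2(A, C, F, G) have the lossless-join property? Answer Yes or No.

T1 ∩ T2 = {A, C}; its closure under F is {A, B, C, D, E, F, G, H}.
Since T1 ⊆ {A, B, C, D, E, F, G, H}, the intersection is a superkey of T1; the decomposition is lossless.

Yes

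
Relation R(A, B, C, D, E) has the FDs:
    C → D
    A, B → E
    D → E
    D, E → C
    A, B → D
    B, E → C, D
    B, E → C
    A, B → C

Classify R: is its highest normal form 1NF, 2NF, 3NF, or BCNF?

Candidate key: {A, B}. Prime attributes: {A, B}.
For C → D we have {C}⁺ = {C, D, E}; {C} is not a superkey, so BCNF fails.
C → D has non-prime {D} on the right and a non-superkey on the left, so 3NF fails.
No proper subset of a key has a non-prime attribute in its closure, so there is no partial dependency; 2NF holds.

2NF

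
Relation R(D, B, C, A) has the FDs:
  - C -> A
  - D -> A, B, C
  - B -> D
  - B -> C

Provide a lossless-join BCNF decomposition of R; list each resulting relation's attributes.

{A, C}; {B, C, D}

Candidate keys of the original relation: {B}, {D}.
In {A, B, C, D}, {C} is not a superkey ({C}⁺ restricted to this set is {A, C}), so split on C -> A into {A, C} and {B, C, D}.
{A, C}: every determinant is a superkey — BCNF.
{B, C, D}: every determinant is a superkey — BCNF.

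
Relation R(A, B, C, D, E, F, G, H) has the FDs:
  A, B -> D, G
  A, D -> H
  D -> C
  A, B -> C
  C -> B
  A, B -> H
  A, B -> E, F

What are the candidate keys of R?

{A} never appears on the right of any FD, so every key must include it.
Closure of {A, B} is {A, B, C, D, E, F, G, H}, the whole schema; {A, B} is a candidate key.
Closure of {A, C} is {A, B, C, D, E, F, G, H}, the whole schema; {A, C} is a candidate key.
Closure of {A, D} is {A, B, C, D, E, F, G, H}, the whole schema; {A, D} is a candidate key.
No proper subset of any of these is a key, and no other minimal superkey exists.

{A, B}, {A, C}, {A, D}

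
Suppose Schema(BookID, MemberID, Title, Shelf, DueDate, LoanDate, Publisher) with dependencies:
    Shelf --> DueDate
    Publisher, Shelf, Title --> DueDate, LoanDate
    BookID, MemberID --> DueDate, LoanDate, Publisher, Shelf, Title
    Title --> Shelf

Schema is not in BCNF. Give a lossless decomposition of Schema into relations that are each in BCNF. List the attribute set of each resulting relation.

{BookID, MemberID, Publisher, Title}; {DueDate, Shelf}; {LoanDate, Publisher, Title}; {Shelf, Title}

Candidate key of the original relation: {BookID, MemberID}.
Within {BookID, DueDate, LoanDate, MemberID, Publisher, Shelf, Title}: {Shelf}⁺ ∩ {BookID, DueDate, LoanDate, MemberID, Publisher, Shelf, Title} = {DueDate, Shelf}, not the whole set, so Shelf --> DueDate violates BCNF; decompose into {DueDate, Shelf} and {BookID, LoanDate, MemberID, Publisher, Shelf, Title}.
{DueDate, Shelf} is in BCNF.
Within {BookID, LoanDate, MemberID, Publisher, Shelf, Title}: {Publisher, Shelf, Title}⁺ ∩ {BookID, LoanDate, MemberID, Publisher, Shelf, Title} = {LoanDate, Publisher, Shelf, Title}, not the whole set, so Publisher, Shelf, Title --> LoanDate violates BCNF; decompose into {LoanDate, Publisher, Shelf, Title} and {BookID, MemberID, Publisher, Shelf, Title}.
Within {LoanDate, Publisher, Shelf, Title}: {Title}⁺ ∩ {LoanDate, Publisher, Shelf, Title} = {Shelf, Title}, not the whole set, so Title --> Shelf violates BCNF; decompose into {Shelf, Title} and {LoanDate, Publisher, Title}.
{Shelf, Title} is in BCNF.
{LoanDate, Publisher, Title} is in BCNF.
Within {BookID, MemberID, Publisher, Shelf, Title}: {Title}⁺ ∩ {BookID, MemberID, Publisher, Shelf, Title} = {Shelf, Title}, not the whole set, so Title --> Shelf violates BCNF; decompose into {Shelf, Title} and {BookID, MemberID, Publisher, Title}.
{Shelf, Title} is in BCNF.
{BookID, MemberID, Publisher, Title} is in BCNF.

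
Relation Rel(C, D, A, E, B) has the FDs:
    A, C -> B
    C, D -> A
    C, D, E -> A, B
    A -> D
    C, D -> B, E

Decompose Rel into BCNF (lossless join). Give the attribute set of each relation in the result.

{A, B, C, E}; {A, D}

Candidate keys of the original relation: {A, C}, {C, D}.
Within {A, B, C, D, E}: {A}⁺ ∩ {A, B, C, D, E} = {A, D}, not the whole set, so A -> D violates BCNF; decompose into {A, D} and {A, B, C, E}.
{A, D} has no BCNF violation.
{A, B, C, E} has no BCNF violation.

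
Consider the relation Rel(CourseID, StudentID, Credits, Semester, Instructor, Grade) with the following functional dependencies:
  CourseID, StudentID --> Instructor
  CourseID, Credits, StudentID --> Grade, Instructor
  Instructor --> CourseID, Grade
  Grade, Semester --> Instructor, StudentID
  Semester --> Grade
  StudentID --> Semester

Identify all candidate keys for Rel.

{Credits, Semester}, {Credits, StudentID}

{Credits} never appears on the right of any FD, so every key must include it.
{Credits, Semester}⁺ = {CourseID, Credits, Grade, Instructor, Semester, StudentID} — all of the relation — so {Credits, Semester} is a candidate key.
{Credits, StudentID}⁺ = {CourseID, Credits, Grade, Instructor, Semester, StudentID} — all of the relation — so {Credits, StudentID} is a candidate key.
These are minimal and exhaustive — every other superkey contains one of them.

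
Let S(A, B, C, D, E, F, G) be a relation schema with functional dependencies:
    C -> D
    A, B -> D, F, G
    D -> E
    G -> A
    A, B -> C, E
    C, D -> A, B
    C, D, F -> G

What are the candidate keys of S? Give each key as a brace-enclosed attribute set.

{A, B}, {B, G}, {C}

Closure of {C} is {A, B, C, D, E, F, G}, the whole schema; {C} is a candidate key.
Closure of {A, B} is {A, B, C, D, E, F, G}, the whole schema; {A, B} is a candidate key.
Closure of {B, G} is {A, B, C, D, E, F, G}, the whole schema; {B, G} is a candidate key.
These are minimal and exhaustive — every other superkey contains one of them.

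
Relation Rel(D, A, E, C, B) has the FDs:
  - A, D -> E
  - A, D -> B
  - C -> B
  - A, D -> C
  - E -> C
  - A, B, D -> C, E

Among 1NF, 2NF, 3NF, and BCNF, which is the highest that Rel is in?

Candidate key: {A, D}. Prime attributes: {A, D}.
C -> B breaks BCNF: {C}⁺ = {B, C}, so {C} is not a superkey.
Because {B} is non-prime and the left side of C -> B is not a superkey, the relation is not in 3NF.
No proper subset of a key has a non-prime attribute in its closure, so there is no partial dependency; 2NF holds.

2NF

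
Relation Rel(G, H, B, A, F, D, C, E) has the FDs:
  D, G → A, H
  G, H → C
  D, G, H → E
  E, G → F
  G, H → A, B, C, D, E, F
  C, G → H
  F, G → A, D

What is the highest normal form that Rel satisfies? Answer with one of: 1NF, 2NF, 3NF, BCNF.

BCNF

Candidate keys: {C, G}, {D, G}, {E, G}, {F, G}, {G, H}. Prime attributes: {C, D, E, F, G, H}.
Every FD has a superkey on the left, so the relation is in BCNF.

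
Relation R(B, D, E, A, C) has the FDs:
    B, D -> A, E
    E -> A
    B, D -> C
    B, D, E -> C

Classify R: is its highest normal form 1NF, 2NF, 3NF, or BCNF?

2NF

Candidate key: {B, D}. Prime attributes: {B, D}.
E -> A breaks BCNF: {E}⁺ = {A, E}, so {E} is not a superkey.
Because {A} is non-prime and the left side of E -> A is not a superkey, the relation is not in 3NF.
Checking every proper subset of each key, none determines a non-prime attribute — 2NF is satisfied.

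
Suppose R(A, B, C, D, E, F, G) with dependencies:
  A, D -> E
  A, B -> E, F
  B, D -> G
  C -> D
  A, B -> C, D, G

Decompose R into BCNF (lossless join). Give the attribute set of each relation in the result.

Candidate key of the original relation: {A, B}.
In {A, B, C, D, E, F, G}, {A, D} is not a superkey ({A, D}⁺ restricted to this set is {A, D, E}), so split on A, D -> E into {A, D, E} and {A, B, C, D, F, G}.
{A, D, E} is in BCNF.
In {A, B, C, D, F, G}, {B, D} is not a superkey ({B, D}⁺ restricted to this set is {B, D, G}), so split on B, D -> G into {B, D, G} and {A, B, C, D, F}.
{B, D, G} is in BCNF.
In {A, B, C, D, F}, {C} is not a superkey ({C}⁺ restricted to this set is {C, D}), so split on C -> D into {C, D} and {A, B, C, F}.
{C, D} is in BCNF.
{A, B, C, F} is in BCNF.

{A, B, C, F}; {A, D, E}; {B, D, G}; {C, D}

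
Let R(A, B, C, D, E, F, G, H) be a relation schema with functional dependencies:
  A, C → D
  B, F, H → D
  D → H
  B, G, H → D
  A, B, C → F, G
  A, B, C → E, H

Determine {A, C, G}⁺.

{A, C, D, G, H}

Start with {A, C, G}.
A, C → D applies; add {D} → now {A, C, D, G}.
D → H applies; add {H} → now {A, C, D, G, H}.
No further FD applies.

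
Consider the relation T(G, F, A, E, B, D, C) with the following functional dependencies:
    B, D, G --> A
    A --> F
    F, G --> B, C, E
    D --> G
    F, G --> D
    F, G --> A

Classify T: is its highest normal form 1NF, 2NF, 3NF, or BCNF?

3NF

Candidate keys: {A, D}, {A, G}, {B, D}, {D, F}, {F, G}. Prime attributes: {A, B, D, F, G}.
A --> F: {A}⁺ = {A, F}, which is not all of the attributes, so the left side is not a superkey — BCNF is violated.
But every attribute on its right side ({F}) is prime, and the same holds for every other non-superkey FD, so 3NF still holds.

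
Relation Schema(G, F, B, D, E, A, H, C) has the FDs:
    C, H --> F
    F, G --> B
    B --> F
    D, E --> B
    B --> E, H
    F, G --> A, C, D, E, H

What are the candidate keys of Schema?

{G} never appears on the right of any FD, so every key must include it.
{B, G} is a candidate key since {B, G}⁺ = {A, B, C, D, E, F, G, H} covers every attribute.
{F, G} is a candidate key since {F, G}⁺ = {A, B, C, D, E, F, G, H} covers every attribute.
{C, G, H} is a candidate key since {C, G, H}⁺ = {A, B, C, D, E, F, G, H} covers every attribute.
{D, E, G} is a candidate key since {D, E, G}⁺ = {A, B, C, D, E, F, G, H} covers every attribute.
Any other superkey properly contains one of these, so there are no further candidate keys.

{B, G}, {C, G, H}, {D, E, G}, {F, G}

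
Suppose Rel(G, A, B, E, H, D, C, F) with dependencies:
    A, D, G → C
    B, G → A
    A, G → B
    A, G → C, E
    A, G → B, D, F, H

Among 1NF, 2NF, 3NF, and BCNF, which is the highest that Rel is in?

BCNF

Candidate keys: {A, G}, {B, G}. Prime attributes: {A, B, G}.
The left-hand side of every FD is a superkey, so BCNF is satisfied.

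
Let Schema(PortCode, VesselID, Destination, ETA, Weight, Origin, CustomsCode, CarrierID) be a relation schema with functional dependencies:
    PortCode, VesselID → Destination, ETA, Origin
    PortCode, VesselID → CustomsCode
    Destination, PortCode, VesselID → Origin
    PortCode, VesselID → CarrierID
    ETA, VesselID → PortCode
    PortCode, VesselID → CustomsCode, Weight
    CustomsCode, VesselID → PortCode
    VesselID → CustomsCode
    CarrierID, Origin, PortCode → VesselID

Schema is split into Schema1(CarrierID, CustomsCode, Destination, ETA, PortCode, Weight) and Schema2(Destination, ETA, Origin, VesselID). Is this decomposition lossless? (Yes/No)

No

Common attributes: {Destination, ETA}; their closure is {Destination, ETA}.
The closure covers neither Schema1 nor Schema2 entirely; the join is not lossless.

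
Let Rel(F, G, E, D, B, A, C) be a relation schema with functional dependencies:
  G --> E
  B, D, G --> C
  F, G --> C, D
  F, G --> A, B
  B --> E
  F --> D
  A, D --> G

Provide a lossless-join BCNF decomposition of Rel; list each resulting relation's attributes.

{A, B, F, G}; {B, C, D, G}; {D, F}; {E, G}

Candidate keys of the original relation: {A, F}, {F, G}.
In {A, B, C, D, E, F, G}, {G} is not a superkey ({G}⁺ restricted to this set is {E, G}), so split on G --> E into {E, G} and {A, B, C, D, F, G}.
{E, G}: every determinant is a superkey — BCNF.
In {A, B, C, D, F, G}, {B, D, G} is not a superkey ({B, D, G}⁺ restricted to this set is {B, C, D, G}), so split on B, D, G --> C into {B, C, D, G} and {A, B, D, F, G}.
{B, C, D, G}: every determinant is a superkey — BCNF.
In {A, B, D, F, G}, {F} is not a superkey ({F}⁺ restricted to this set is {D, F}), so split on F --> D into {D, F} and {A, B, F, G}.
{D, F}: every determinant is a superkey — BCNF.
{A, B, F, G}: every determinant is a superkey — BCNF.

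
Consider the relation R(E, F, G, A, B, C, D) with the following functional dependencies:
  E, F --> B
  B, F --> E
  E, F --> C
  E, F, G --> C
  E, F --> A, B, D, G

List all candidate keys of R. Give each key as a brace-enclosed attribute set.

No FD produces {F}, so it must be in every candidate key.
{B, F}⁺ = {A, B, C, D, E, F, G} — all of the relation — so {B, F} is a candidate key.
{E, F}⁺ = {A, B, C, D, E, F, G} — all of the relation — so {E, F} is a candidate key.
No proper subset of any of these is a key, and no other minimal superkey exists.

{B, F}, {E, F}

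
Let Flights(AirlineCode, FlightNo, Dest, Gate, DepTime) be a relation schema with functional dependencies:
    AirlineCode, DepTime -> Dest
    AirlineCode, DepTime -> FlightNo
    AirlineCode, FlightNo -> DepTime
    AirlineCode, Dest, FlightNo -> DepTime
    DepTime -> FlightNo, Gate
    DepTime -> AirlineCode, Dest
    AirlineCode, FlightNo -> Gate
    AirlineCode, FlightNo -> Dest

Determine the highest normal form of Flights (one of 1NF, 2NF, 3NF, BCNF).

BCNF

Candidate keys: {AirlineCode, FlightNo}, {DepTime}. Prime attributes: {AirlineCode, DepTime, FlightNo}.
The left-hand side of every FD is a superkey, so BCNF is satisfied.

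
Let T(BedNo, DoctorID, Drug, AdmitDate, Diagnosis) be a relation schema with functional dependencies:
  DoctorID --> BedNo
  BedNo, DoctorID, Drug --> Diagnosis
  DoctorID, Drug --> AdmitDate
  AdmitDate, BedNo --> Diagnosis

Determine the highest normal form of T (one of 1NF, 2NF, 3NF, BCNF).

Candidate key: {DoctorID, Drug}. Prime attributes: {DoctorID, Drug}.
DoctorID --> BedNo breaks BCNF: {DoctorID}⁺ = {BedNo, DoctorID}, so {DoctorID} is not a superkey.
Because {BedNo} is non-prime and the left side of DoctorID --> BedNo is not a superkey, the relation is not in 3NF.
The proper key subset {DoctorID} of {DoctorID, Drug} determines non-prime {BedNo}, so the relation is not even in 2NF.

1NF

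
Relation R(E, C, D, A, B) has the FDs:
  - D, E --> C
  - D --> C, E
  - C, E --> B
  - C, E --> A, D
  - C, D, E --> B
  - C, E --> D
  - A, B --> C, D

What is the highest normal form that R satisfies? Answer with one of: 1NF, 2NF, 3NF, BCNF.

Candidate keys: {A, B}, {C, E}, {D}. Prime attributes: {A, B, C, D, E}.
Each dependency's left side is a superkey — BCNF holds.

BCNF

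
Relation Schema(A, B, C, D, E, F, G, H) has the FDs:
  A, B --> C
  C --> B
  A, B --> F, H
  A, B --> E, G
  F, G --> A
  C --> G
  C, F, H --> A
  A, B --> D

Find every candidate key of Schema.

{A, B} is a candidate key since {A, B}⁺ = {A, B, C, D, E, F, G, H} covers every attribute.
{A, C} is a candidate key since {A, C}⁺ = {A, B, C, D, E, F, G, H} covers every attribute.
{C, F} is a candidate key since {C, F}⁺ = {A, B, C, D, E, F, G, H} covers every attribute.
{B, F, G} is a candidate key since {B, F, G}⁺ = {A, B, C, D, E, F, G, H} covers every attribute.
No proper subset of any of these is a key, and no other minimal superkey exists.

{A, B}, {A, C}, {B, F, G}, {C, F}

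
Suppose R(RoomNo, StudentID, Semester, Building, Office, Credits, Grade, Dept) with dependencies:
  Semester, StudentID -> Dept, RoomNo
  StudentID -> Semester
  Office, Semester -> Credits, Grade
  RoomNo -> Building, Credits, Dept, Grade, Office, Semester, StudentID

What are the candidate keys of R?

{RoomNo}⁺ = {Building, Credits, Dept, Grade, Office, RoomNo, Semester, StudentID} — all of the relation — so {RoomNo} is a candidate key.
{StudentID}⁺ = {Building, Credits, Dept, Grade, Office, RoomNo, Semester, StudentID} — all of the relation — so {StudentID} is a candidate key.
These are minimal and exhaustive — every other superkey contains one of them.

{RoomNo}, {StudentID}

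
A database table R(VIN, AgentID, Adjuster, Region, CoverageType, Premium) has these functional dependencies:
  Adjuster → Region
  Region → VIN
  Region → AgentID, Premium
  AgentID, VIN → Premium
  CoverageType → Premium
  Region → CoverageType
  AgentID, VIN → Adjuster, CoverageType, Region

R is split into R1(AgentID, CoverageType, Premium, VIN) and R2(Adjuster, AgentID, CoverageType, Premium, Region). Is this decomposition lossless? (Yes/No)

No

R1 ∩ R2 = {AgentID, CoverageType, Premium}; its closure under F is {AgentID, CoverageType, Premium}.
Neither R1 nor R2 is contained in that closure, so the decomposition is lossy.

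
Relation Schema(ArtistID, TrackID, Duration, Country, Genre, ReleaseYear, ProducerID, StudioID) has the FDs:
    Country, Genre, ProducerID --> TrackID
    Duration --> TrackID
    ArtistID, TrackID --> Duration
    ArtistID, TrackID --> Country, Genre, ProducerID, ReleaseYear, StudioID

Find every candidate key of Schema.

{ArtistID, Country, Genre, ProducerID}, {ArtistID, Duration}, {ArtistID, TrackID}

{ArtistID} never appears on the right of any FD, so every key must include it.
{ArtistID, Duration}⁺ = {ArtistID, Country, Duration, Genre, ProducerID, ReleaseYear, StudioID, TrackID} — all of the relation — so {ArtistID, Duration} is a candidate key.
{ArtistID, TrackID}⁺ = {ArtistID, Country, Duration, Genre, ProducerID, ReleaseYear, StudioID, TrackID} — all of the relation — so {ArtistID, TrackID} is a candidate key.
{ArtistID, Country, Genre, ProducerID}⁺ = {ArtistID, Country, Duration, Genre, ProducerID, ReleaseYear, StudioID, TrackID} — all of the relation — so {ArtistID, Country, Genre, ProducerID} is a candidate key.
Any other superkey properly contains one of these, so there are no further candidate keys.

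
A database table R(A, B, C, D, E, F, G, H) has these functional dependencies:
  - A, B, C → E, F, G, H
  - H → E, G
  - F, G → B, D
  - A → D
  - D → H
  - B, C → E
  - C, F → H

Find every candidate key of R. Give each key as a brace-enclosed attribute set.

{A, B, C}, {A, C, F}

No FD produces {A, C}, so they must be in every candidate key.
{A, B, C}⁺ = {A, B, C, D, E, F, G, H} — all of the relation — so {A, B, C} is a candidate key.
{A, C, F}⁺ = {A, B, C, D, E, F, G, H} — all of the relation — so {A, C, F} is a candidate key.
Any other superkey properly contains one of these, so there are no further candidate keys.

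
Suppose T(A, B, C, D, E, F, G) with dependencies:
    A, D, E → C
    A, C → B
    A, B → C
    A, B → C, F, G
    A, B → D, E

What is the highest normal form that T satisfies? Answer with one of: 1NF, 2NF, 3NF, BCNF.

Candidate keys: {A, B}, {A, C}, {A, D, E}. Prime attributes: {A, B, C, D, E}.
The left-hand side of every FD is a superkey, so BCNF is satisfied.

BCNF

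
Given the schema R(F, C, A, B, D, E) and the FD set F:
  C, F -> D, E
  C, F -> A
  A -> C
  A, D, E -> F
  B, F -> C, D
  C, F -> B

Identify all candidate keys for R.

{A, D, E}, {A, F}, {B, F}, {C, F}

{A, F}⁺ = {A, B, C, D, E, F}, which is every attribute, so {A, F} is a candidate key.
{B, F}⁺ = {A, B, C, D, E, F}, which is every attribute, so {B, F} is a candidate key.
{C, F}⁺ = {A, B, C, D, E, F}, which is every attribute, so {C, F} is a candidate key.
{A, D, E}⁺ = {A, B, C, D, E, F}, which is every attribute, so {A, D, E} is a candidate key.
These are minimal and exhaustive — every other superkey contains one of them.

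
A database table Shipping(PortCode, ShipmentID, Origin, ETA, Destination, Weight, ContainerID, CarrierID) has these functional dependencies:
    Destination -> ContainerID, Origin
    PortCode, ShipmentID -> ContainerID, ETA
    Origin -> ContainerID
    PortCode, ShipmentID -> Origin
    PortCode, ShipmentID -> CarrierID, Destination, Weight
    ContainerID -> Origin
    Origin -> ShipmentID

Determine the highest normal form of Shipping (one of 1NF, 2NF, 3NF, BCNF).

3NF

Candidate keys: {ContainerID, PortCode}, {Destination, PortCode}, {Origin, PortCode}, {PortCode, ShipmentID}. Prime attributes: {ContainerID, Destination, Origin, PortCode, ShipmentID}.
Destination -> ContainerID, Origin breaks BCNF: {Destination}⁺ = {ContainerID, Destination, Origin, ShipmentID}, so {Destination} is not a superkey.
Its right-hand attributes {ContainerID, Origin} are all prime, as are those of every other non-superkey FD — the relation is in 3NF.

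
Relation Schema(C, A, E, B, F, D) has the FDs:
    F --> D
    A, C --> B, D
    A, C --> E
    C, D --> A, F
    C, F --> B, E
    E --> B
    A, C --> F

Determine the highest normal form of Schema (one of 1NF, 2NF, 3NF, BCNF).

2NF

Candidate keys: {A, C}, {C, D}, {C, F}. Prime attributes: {A, C, D, F}.
F --> D breaks BCNF: {F}⁺ = {D, F}, so {F} is not a superkey.
E --> B determines the non-prime attribute {B} from a non-superkey — 3NF is violated.
No non-prime attribute depends on a proper subset of any candidate key, so 2NF holds.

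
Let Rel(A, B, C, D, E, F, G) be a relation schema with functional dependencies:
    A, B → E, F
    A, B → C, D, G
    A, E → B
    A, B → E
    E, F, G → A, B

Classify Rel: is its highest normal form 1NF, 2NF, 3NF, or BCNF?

Candidate keys: {A, B}, {A, E}, {E, F, G}. Prime attributes: {A, B, E, F, G}.
Each dependency's left side is a superkey — BCNF holds.

BCNF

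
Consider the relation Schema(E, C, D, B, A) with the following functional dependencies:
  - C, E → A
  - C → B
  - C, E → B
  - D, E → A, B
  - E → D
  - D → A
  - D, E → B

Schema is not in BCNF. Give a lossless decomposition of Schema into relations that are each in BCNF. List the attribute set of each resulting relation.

Candidate key of the original relation: {C, E}.
{A, B, C, D, E}: {C} determines {B, C} here but is not a superkey — split on C → B, giving {B, C} and {A, C, D, E}.
{B, C}: every determinant is a superkey — BCNF.
{A, C, D, E}: {D, E} determines {A, D, E} here but is not a superkey — split on D, E → A, giving {A, D, E} and {C, D, E}.
{A, D, E}: {D} determines {A, D} here but is not a superkey — split on D → A, giving {A, D} and {D, E}.
{A, D}: every determinant is a superkey — BCNF.
{D, E}: every determinant is a superkey — BCNF.
{C, D, E}: {E} determines {D, E} here but is not a superkey — split on E → D, giving {D, E} and {C, E}.
{D, E}: every determinant is a superkey — BCNF.
{C, E}: every determinant is a superkey — BCNF.

{A, D}; {B, C}; {C, E}; {D, E}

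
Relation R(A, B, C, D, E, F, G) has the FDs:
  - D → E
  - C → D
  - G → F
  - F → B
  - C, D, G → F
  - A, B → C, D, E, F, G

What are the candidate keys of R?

{A} never appears on the right of any FD, so every key must include it.
{A, B} is a candidate key since {A, B}⁺ = {A, B, C, D, E, F, G} covers every attribute.
{A, F} is a candidate key since {A, F}⁺ = {A, B, C, D, E, F, G} covers every attribute.
{A, G} is a candidate key since {A, G}⁺ = {A, B, C, D, E, F, G} covers every attribute.
No proper subset of any of these is a key, and no other minimal superkey exists.

{A, B}, {A, F}, {A, G}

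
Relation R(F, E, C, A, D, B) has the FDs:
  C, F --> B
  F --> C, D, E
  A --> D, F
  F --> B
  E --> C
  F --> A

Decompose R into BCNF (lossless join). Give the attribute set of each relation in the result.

{A, B, D, E, F}; {C, E}

Candidate keys of the original relation: {A}, {F}.
In {A, B, C, D, E, F}, {E} is not a superkey ({E}⁺ restricted to this set is {C, E}), so split on E --> C into {C, E} and {A, B, D, E, F}.
{C, E} has no BCNF violation.
{A, B, D, E, F} has no BCNF violation.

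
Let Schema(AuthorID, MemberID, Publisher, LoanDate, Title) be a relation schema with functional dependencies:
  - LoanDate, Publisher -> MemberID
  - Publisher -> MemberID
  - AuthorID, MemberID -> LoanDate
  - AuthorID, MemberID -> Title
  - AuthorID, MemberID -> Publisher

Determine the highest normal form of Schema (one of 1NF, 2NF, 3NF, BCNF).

3NF

Candidate keys: {AuthorID, MemberID}, {AuthorID, Publisher}. Prime attributes: {AuthorID, MemberID, Publisher}.
LoanDate, Publisher -> MemberID: {LoanDate, Publisher}⁺ = {LoanDate, MemberID, Publisher}, which is not all of the attributes, so the left side is not a superkey — BCNF is violated.
Its right-hand attributes {MemberID} are all prime, as are those of every other non-superkey FD — the relation is in 3NF.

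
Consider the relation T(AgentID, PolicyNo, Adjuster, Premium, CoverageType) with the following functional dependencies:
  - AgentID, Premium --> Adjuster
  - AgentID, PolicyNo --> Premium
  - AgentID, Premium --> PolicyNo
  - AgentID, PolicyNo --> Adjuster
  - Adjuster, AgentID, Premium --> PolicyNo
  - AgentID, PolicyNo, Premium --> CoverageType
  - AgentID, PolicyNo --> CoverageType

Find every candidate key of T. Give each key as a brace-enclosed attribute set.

{AgentID, PolicyNo}, {AgentID, Premium}

{AgentID} never appears on the right of any FD, so every key must include it.
{AgentID, PolicyNo}⁺ = {Adjuster, AgentID, CoverageType, PolicyNo, Premium}, which is every attribute, so {AgentID, PolicyNo} is a candidate key.
{AgentID, Premium}⁺ = {Adjuster, AgentID, CoverageType, PolicyNo, Premium}, which is every attribute, so {AgentID, Premium} is a candidate key.
No proper subset of any of these is a key, and no other minimal superkey exists.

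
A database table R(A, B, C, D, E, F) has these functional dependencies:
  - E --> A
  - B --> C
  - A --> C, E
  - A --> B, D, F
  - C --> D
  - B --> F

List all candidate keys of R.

{A}, {E}

{A}⁺ = {A, B, C, D, E, F}, which is every attribute, so {A} is a candidate key.
{E}⁺ = {A, B, C, D, E, F}, which is every attribute, so {E} is a candidate key.
No proper subset of any of these is a key, and no other minimal superkey exists.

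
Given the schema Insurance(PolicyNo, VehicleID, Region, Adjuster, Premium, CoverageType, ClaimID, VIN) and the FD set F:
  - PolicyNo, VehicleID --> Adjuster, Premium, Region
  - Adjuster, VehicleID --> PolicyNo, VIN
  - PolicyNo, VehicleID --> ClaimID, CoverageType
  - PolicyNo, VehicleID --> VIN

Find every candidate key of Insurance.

Attributes never on any right-hand side: {VehicleID} — every candidate key must contain it.
Closure of {Adjuster, VehicleID} is {Adjuster, ClaimID, CoverageType, PolicyNo, Premium, Region, VIN, VehicleID}, the whole schema; {Adjuster, VehicleID} is a candidate key.
Closure of {PolicyNo, VehicleID} is {Adjuster, ClaimID, CoverageType, PolicyNo, Premium, Region, VIN, VehicleID}, the whole schema; {PolicyNo, VehicleID} is a candidate key.
Any other superkey properly contains one of these, so there are no further candidate keys.

{Adjuster, VehicleID}, {PolicyNo, VehicleID}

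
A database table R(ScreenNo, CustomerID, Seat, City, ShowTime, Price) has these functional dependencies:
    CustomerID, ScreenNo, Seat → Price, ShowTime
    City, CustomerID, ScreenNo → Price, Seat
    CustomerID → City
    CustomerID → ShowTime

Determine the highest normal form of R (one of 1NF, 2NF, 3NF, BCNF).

Candidate key: {CustomerID, ScreenNo}. Prime attributes: {CustomerID, ScreenNo}.
CustomerID → City: {CustomerID}⁺ = {City, CustomerID, ShowTime}, which is not all of the attributes, so the left side is not a superkey — BCNF is violated.
CustomerID → City determines the non-prime attribute {City} from a non-superkey — 3NF is violated.
Since {CustomerID} ⊂ {CustomerID, ScreenNo} and {CustomerID}⁺ ⊇ {City, ShowTime} with {City, ShowTime} non-prime, there is a partial dependency; 2NF fails.

1NF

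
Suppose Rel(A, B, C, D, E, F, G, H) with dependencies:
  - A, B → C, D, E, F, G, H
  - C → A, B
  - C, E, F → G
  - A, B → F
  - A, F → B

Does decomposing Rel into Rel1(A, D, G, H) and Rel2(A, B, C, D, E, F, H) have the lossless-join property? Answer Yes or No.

No

The shared attributes are {A, D, H} and {A, D, H}⁺ = {A, D, H}.
Rel1 ⊄ {A, D, H} and Rel2 ⊄ {A, D, H}, so the split is lossy.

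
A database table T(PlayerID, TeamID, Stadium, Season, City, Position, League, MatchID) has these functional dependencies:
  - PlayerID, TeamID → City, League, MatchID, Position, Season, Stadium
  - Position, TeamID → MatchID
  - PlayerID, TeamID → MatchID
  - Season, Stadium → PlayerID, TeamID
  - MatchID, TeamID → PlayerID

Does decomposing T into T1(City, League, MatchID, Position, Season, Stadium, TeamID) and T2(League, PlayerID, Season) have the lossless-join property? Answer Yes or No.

No

Common attributes: {League, Season}; their closure is {League, Season}.
The closure covers neither T1 nor T2 entirely; the join is not lossless.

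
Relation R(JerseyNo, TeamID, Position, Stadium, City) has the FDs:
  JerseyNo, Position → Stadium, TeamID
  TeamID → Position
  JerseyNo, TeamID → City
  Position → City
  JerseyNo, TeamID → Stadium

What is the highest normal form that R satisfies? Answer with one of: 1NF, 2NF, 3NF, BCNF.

Candidate keys: {JerseyNo, Position}, {JerseyNo, TeamID}. Prime attributes: {JerseyNo, Position, TeamID}.
TeamID → Position breaks BCNF: {TeamID}⁺ = {City, Position, TeamID}, so {TeamID} is not a superkey.
Because {City} is non-prime and the left side of Position → City is not a superkey, the relation is not in 3NF.
{Position} is a proper subset of the key {JerseyNo, Position}, and {Position}⁺ contains the non-prime attribute {City} — a partial dependency, so 2NF is violated.

1NF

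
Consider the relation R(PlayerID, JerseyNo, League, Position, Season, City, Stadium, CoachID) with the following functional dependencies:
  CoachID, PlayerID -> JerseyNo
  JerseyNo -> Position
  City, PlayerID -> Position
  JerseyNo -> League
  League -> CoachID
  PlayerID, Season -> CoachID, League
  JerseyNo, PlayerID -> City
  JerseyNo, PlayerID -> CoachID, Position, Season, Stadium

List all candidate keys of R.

{CoachID, PlayerID}, {JerseyNo, PlayerID}, {League, PlayerID}, {PlayerID, Season}

No FD produces {PlayerID}, so it must be in every candidate key.
{CoachID, PlayerID} is a candidate key since {CoachID, PlayerID}⁺ = {City, CoachID, JerseyNo, League, PlayerID, Position, Season, Stadium} covers every attribute.
{JerseyNo, PlayerID} is a candidate key since {JerseyNo, PlayerID}⁺ = {City, CoachID, JerseyNo, League, PlayerID, Position, Season, Stadium} covers every attribute.
{League, PlayerID} is a candidate key since {League, PlayerID}⁺ = {City, CoachID, JerseyNo, League, PlayerID, Position, Season, Stadium} covers every attribute.
{PlayerID, Season} is a candidate key since {PlayerID, Season}⁺ = {City, CoachID, JerseyNo, League, PlayerID, Position, Season, Stadium} covers every attribute.
These are minimal and exhaustive — every other superkey contains one of them.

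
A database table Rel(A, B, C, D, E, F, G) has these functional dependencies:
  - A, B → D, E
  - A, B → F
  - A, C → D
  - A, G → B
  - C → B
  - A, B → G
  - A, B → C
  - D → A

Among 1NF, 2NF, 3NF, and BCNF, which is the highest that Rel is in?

Candidate keys: {A, B}, {A, C}, {A, G}, {B, D}, {C, D}, {D, G}. Prime attributes: {A, B, C, D, G}.
For C → B we have {C}⁺ = {B, C}; {C} is not a superkey, so BCNF fails.
But every attribute on its right side ({B}) is prime, and the same holds for every other non-superkey FD, so 3NF still holds.

3NF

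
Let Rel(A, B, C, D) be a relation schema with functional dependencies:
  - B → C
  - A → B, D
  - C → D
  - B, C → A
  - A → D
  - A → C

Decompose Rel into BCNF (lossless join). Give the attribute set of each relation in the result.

Candidate keys of the original relation: {A}, {B}.
{A, B, C, D}: {C} determines {C, D} here but is not a superkey — split on C → D, giving {C, D} and {A, B, C}.
{C, D} has no BCNF violation.
{A, B, C} has no BCNF violation.

{A, B, C}; {C, D}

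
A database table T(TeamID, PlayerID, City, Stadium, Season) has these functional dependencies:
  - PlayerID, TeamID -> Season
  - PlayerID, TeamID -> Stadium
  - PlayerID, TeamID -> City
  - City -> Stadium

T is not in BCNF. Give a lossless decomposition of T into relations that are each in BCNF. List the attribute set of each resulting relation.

{City, PlayerID, Season, TeamID}; {City, Stadium}

Candidate key of the original relation: {PlayerID, TeamID}.
{City, PlayerID, Season, Stadium, TeamID}: {City} determines {City, Stadium} here but is not a superkey — split on City -> Stadium, giving {City, Stadium} and {City, PlayerID, Season, TeamID}.
{City, Stadium} has no BCNF violation.
{City, PlayerID, Season, TeamID} has no BCNF violation.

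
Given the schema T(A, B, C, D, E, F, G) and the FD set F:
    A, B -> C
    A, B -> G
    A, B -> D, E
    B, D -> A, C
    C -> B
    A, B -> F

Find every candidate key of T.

{A, B}⁺ = {A, B, C, D, E, F, G}, which is every attribute, so {A, B} is a candidate key.
{A, C}⁺ = {A, B, C, D, E, F, G}, which is every attribute, so {A, C} is a candidate key.
{B, D}⁺ = {A, B, C, D, E, F, G}, which is every attribute, so {B, D} is a candidate key.
{C, D}⁺ = {A, B, C, D, E, F, G}, which is every attribute, so {C, D} is a candidate key.
Any other superkey properly contains one of these, so there are no further candidate keys.

{A, B}, {A, C}, {B, D}, {C, D}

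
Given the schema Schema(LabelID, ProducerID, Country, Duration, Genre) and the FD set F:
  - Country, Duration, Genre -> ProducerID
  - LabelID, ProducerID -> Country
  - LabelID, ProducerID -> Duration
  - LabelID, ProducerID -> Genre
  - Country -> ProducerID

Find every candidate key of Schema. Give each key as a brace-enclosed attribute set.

{LabelID} never appears on the right of any FD, so every key must include it.
Closure of {Country, LabelID} is {Country, Duration, Genre, LabelID, ProducerID}, the whole schema; {Country, LabelID} is a candidate key.
Closure of {LabelID, ProducerID} is {Country, Duration, Genre, LabelID, ProducerID}, the whole schema; {LabelID, ProducerID} is a candidate key.
These are minimal and exhaustive — every other superkey contains one of them.

{Country, LabelID}, {LabelID, ProducerID}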